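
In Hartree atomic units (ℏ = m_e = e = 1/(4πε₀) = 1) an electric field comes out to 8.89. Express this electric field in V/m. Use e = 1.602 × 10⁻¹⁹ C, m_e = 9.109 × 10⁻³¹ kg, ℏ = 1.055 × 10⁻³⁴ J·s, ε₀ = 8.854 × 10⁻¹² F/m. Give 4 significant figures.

One atomic unit of electric field: E_au = E_h/(e a₀) = m_e²e⁵/((4πε₀)³ℏ⁴) = 5.131 × 10¹¹ V/m.
8.89 × 5.131 × 10¹¹ V/m = 4.561 × 10¹² V/m

4.561 × 10¹² V/m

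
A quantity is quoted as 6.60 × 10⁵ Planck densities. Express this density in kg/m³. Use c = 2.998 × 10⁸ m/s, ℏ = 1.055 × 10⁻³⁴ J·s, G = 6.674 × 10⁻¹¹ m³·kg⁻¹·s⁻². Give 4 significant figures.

3.402 × 10¹⁰² kg/m³

One Planck density: ρ_P = c⁵/(ℏG²) = 5.154 × 10⁹⁶ kg/m³.
6.60 × 10⁵ × 5.154 × 10⁹⁶ kg/m³ = 3.402 × 10¹⁰² kg/m³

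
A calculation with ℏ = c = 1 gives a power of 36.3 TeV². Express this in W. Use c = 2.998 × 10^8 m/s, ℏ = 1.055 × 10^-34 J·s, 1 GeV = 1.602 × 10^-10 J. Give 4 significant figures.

8.830 × 10^21 W

Power is [E]/[T] = [E]²/ℏ.
1 GeV² → 1/ℏ × (1 GeV in J)² = 2.433 × 10^14 W.
Convert the energy scale: 36.3 TeV² = 3.63 × 10^7 GeV².
Result: 3.63 × 10^7 × 2.433 × 10^14 = 8.830 × 10^21 W.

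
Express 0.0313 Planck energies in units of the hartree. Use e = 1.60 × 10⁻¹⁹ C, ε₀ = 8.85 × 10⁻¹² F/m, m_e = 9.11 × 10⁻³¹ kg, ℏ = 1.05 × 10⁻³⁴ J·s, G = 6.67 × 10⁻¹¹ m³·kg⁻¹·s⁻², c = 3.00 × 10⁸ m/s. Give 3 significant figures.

Planck energy: E_P = √(ℏc⁵/G) = 1.96 × 10⁹ J
hartree: E_h = m_e e⁴/(4πε₀ℏ)² = 4.38 × 10⁻¹⁸ J
0.0313 × 1.96 × 10⁹ / 4.38 × 10⁻¹⁸ = 1.40 × 10²⁵

1.40 × 10²⁵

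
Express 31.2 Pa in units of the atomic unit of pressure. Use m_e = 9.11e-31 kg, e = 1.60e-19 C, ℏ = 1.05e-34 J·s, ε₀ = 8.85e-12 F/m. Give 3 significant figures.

atomic unit of pressure: P_au = E_h/a₀³ = m_e⁴e¹⁰/((4πε₀)⁵ℏ⁸) = 3.01e13 Pa.
31.2 / 3.01e13 = 1.04e-12

1.04e-12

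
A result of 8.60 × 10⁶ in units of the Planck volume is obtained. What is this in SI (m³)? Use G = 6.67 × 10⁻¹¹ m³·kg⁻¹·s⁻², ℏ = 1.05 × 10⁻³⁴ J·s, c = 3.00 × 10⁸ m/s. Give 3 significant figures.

3.59 × 10⁻⁹⁸ m³

One Planck volume: V_P = (ℏG/c³)^(3/2) = 4.18 × 10⁻¹⁰⁵ m³.
8.60 × 10⁶ × 4.18 × 10⁻¹⁰⁵ m³ = 3.59 × 10⁻⁹⁸ m³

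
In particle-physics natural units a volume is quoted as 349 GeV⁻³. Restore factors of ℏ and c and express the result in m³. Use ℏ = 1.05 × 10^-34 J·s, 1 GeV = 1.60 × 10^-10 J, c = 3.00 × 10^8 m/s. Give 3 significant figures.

2.66 × 10^-45 m³

Volume is [L]³ = [E]⁻³·(ℏc)³.
1 GeV⁻³ → (ℏc)³ × (1 GeV in J)⁻³ = 7.63 × 10^-48 m³.
Result: 349 × 7.63 × 10^-48 = 2.66 × 10^-45 m³.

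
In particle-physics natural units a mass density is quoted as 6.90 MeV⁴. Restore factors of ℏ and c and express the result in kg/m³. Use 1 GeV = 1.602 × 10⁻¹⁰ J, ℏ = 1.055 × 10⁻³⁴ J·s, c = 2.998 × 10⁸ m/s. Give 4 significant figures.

Mass density is [E]/(c²[L]³) = [E]⁴/(ℏ³c⁵).
1 GeV⁴ → 1/(ℏ³c⁵) × (1 GeV in J)⁴ = 2.316 × 10²⁰ kg/m³.
Convert the energy scale: 6.90 MeV⁴ = 6.90 × 10⁻¹² GeV⁴.
Result: 6.90 × 10⁻¹² × 2.316 × 10²⁰ = 1.598 × 10⁹ kg/m³.

1.598 × 10⁹ kg/m³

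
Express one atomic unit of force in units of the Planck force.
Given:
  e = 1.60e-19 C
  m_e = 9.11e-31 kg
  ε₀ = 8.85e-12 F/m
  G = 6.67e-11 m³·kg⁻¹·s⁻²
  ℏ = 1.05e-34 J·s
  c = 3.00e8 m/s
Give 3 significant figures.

6.86e-52

atomic unit of force: F_au = E_h/a₀ = m_e²e⁶/((4πε₀)³ℏ⁴) = 8.33e-8 N
Planck force: F_P = c⁴/G = 1.21e44 N
ratio = 8.33e-8 / 1.21e44 = 6.86e-52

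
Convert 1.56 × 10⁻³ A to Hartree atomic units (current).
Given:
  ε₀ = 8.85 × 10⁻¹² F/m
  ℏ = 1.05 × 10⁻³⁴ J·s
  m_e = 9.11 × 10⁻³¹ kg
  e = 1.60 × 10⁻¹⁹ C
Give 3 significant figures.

atomic unit of electric current: I_au = e E_h/ℏ = m_e e⁵/((4πε₀)²ℏ³) = 6.67 × 10⁻³ A.
1.56 × 10⁻³ / 6.67 × 10⁻³ = 0.234

0.234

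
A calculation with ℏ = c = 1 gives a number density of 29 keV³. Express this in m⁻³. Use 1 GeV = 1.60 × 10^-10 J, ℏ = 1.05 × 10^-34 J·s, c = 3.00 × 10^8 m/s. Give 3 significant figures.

Number density is [L]⁻³ = [E]³/(ℏc)³.
1 GeV³ → 1/(ℏc)³ × (1 GeV in J)³ = 1.31 × 10^47 m⁻³.
Convert the energy scale: 29 keV³ = 2.90 × 10^-17 GeV³.
Result: 2.90 × 10^-17 × 1.31 × 10^47 = 3.80 × 10^30 m⁻³.

3.80 × 10^30 m⁻³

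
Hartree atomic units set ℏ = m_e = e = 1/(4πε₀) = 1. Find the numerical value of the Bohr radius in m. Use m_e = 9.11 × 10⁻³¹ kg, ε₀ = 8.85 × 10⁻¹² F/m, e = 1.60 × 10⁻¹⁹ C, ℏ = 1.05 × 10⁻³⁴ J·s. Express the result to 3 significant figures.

From ℏ = m_e = e = 1/(4πε₀) = 1 the length scale is a₀ = 4πε₀ℏ²/(m_e e²).
  = 1.23 × 10⁻⁷⁸ / 2.33 × 10⁻⁶⁸
  = 5.26 × 10⁻¹¹ m

5.26 × 10⁻¹¹ m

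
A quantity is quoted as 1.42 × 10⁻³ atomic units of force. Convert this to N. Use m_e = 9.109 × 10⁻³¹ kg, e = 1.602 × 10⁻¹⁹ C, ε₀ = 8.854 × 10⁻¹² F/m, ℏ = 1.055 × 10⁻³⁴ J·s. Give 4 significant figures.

1.167 × 10⁻¹⁰ N

One atomic unit of force: F_au = E_h/a₀ = m_e²e⁶/((4πε₀)³ℏ⁴) = 8.220 × 10⁻⁸ N.
1.42 × 10⁻³ × 8.220 × 10⁻⁸ N = 1.167 × 10⁻¹⁰ N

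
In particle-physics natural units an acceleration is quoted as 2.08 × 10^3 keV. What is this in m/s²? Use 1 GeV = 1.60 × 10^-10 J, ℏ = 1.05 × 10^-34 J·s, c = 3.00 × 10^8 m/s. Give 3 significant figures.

9.51 × 10^29 m/s²

Acceleration is [L]/[T]² = c·[E]/ℏ.
1 GeV → c/ℏ × (1 GeV in J) = 4.57 × 10^32 m/s².
Convert the energy scale: 2.08 × 10^3 keV = 2.08 × 10^-3 GeV.
Result: 2.08 × 10^-3 × 4.57 × 10^32 = 9.51 × 10^29 m/s².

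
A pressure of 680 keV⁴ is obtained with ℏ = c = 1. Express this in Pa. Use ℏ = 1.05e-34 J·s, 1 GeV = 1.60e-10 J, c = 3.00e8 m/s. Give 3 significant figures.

1.43e16 Pa

Pressure is [E]/[L]³ = [E]⁴/(ℏc)³.
1 GeV⁴ → 1/(ℏc)³ × (1 GeV in J)⁴ = 2.10e37 Pa.
Convert the energy scale: 680 keV⁴ = 6.80e-22 GeV⁴.
Result: 6.80e-22 × 2.10e37 = 1.43e16 Pa.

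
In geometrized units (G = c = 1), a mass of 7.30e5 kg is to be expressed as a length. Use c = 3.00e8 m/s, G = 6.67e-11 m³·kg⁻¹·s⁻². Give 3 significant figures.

5.41e-22 m

In G = c = 1 units mass has dimensions of length; the conversion factor is G/c².
7.30e5 kg × (G/c²) = 5.41e-22 m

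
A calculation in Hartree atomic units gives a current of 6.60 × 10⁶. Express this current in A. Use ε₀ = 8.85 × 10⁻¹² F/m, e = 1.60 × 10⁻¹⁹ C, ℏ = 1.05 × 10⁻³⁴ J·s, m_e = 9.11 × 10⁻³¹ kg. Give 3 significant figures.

One atomic unit of electric current: I_au = e E_h/ℏ = m_e e⁵/((4πε₀)²ℏ³) = 6.67 × 10⁻³ A.
6.60 × 10⁶ × 6.67 × 10⁻³ A = 4.40 × 10⁴ A

4.40 × 10⁴ A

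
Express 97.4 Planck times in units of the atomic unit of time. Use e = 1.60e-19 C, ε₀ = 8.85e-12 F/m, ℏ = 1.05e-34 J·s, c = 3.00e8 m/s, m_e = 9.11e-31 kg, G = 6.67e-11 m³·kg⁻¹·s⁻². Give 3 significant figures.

Planck time: t_P = √(ℏG/c⁵) = 5.37e-44 s
atomic unit of time: τ_au = (4πε₀)²ℏ³/(m_e e⁴) = 2.40e-17 s
97.4 × 5.37e-44 / 2.40e-17 = 2.18e-25

2.18e-25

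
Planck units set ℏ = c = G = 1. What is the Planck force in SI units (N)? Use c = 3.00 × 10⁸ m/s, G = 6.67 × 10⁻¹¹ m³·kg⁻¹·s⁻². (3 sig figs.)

1.21 × 10⁴⁴ N

Dimensional analysis gives F_P = c⁴/G.
  = 8.10 × 10³³ / 6.67 × 10⁻¹¹
  = 1.21 × 10⁴⁴ N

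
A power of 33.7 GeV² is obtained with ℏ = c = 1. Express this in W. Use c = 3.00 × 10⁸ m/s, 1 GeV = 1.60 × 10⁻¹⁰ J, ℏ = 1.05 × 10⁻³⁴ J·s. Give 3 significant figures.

Power is [E]/[T] = [E]²/ℏ.
1 GeV² → 1/ℏ × (1 GeV in J)² = 2.44 × 10¹⁴ W.
Result: 33.7 × 2.44 × 10¹⁴ = 8.22 × 10¹⁵ W.

8.22 × 10¹⁵ W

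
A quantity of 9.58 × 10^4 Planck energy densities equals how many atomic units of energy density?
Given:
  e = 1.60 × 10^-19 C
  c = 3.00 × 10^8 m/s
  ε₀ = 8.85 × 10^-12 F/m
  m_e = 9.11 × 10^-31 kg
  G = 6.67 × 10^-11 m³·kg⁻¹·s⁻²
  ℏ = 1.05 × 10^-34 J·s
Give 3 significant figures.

Planck energy density: u_P = c⁷/(ℏG²) = 4.68 × 10^113 J/m³
atomic unit of energy density: u_au = E_h/a₀³ = m_e⁴e¹⁰/((4πε₀)⁵ℏ⁸) = 3.01 × 10^13 J/m³
9.58 × 10^4 × 4.68 × 10^113 / 3.01 × 10^13 = 1.49 × 10^105

1.49 × 10^105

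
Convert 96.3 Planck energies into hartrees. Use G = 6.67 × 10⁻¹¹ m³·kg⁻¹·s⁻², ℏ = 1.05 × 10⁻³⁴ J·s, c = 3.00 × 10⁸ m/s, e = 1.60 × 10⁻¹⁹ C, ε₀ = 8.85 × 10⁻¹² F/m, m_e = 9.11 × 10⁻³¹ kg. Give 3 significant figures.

4.30 × 10²⁸

Planck energy: E_P = √(ℏc⁵/G) = 1.96 × 10⁹ J
hartree: E_h = m_e e⁴/(4πε₀ℏ)² = 4.38 × 10⁻¹⁸ J
96.3 × 1.96 × 10⁹ / 4.38 × 10⁻¹⁸ = 4.30 × 10²⁸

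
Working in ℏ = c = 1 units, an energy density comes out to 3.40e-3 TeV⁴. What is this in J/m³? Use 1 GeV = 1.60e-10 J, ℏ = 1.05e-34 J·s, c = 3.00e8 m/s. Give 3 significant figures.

[E]/[L]³ = [E]⁴/(ℏc)³; restore (ℏc)⁻³.
1 GeV⁴ → 1/(ℏc)³ × (1 GeV in J)⁴ = 2.10e37 J/m³.
Convert the energy scale: 3.40e-3 TeV⁴ = 3.40e9 GeV⁴.
Result: 3.40e9 × 2.10e37 = 7.13e46 J/m³.

7.13e46 J/m³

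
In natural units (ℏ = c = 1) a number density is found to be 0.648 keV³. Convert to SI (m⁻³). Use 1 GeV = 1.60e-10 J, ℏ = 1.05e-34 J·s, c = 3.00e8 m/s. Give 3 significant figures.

8.49e28 m⁻³

Number density is [L]⁻³ = [E]³/(ℏc)³.
1 GeV³ → 1/(ℏc)³ × (1 GeV in J)³ = 1.31e47 m⁻³.
Convert the energy scale: 0.648 keV³ = 6.48e-19 GeV³.
Result: 6.48e-19 × 1.31e47 = 8.49e28 m⁻³.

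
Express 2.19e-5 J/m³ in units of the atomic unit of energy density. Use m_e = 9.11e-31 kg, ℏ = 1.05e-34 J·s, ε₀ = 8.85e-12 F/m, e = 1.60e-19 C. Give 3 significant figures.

7.27e-19

atomic unit of energy density: u_au = E_h/a₀³ = m_e⁴e¹⁰/((4πε₀)⁵ℏ⁸) = 3.01e13 J/m³.
2.19e-5 / 3.01e13 = 7.27e-19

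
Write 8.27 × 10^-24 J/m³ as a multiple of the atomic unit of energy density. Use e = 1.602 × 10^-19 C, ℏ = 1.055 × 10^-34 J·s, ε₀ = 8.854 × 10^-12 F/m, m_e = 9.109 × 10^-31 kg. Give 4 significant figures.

atomic unit of energy density: u_au = E_h/a₀³ = m_e⁴e¹⁰/((4πε₀)⁵ℏ⁸) = 2.929 × 10^13 J/m³.
8.27 × 10^-24 / 2.929 × 10^13 = 2.823 × 10^-37

2.823 × 10^-37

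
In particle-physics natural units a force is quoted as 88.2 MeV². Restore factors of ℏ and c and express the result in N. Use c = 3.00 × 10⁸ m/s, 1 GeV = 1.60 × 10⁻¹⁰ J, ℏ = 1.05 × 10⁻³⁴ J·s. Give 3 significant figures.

Force is [E]/[L] = [E]²/(ℏc); restore (ℏc)⁻¹.
1 GeV² → 1/(ℏc) × (1 GeV in J)² = 8.13 × 10⁵ N.
Convert the energy scale: 88.2 MeV² = 8.82 × 10⁻⁵ GeV².
Result: 8.82 × 10⁻⁵ × 8.13 × 10⁵ = 71.7 N.

71.7 N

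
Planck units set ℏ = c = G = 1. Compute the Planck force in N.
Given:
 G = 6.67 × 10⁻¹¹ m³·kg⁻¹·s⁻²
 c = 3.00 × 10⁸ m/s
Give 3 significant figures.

1.21 × 10⁴⁴ N

The unique combination of the constants set to 1 with dimensions of force is F_P = c⁴/G.
  = 8.10 × 10³³ / 6.67 × 10⁻¹¹
  = 1.21 × 10⁴⁴ N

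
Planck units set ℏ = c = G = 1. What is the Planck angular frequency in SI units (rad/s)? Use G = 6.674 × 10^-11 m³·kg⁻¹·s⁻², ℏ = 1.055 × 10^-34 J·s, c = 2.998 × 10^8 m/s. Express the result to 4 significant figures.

Dimensional analysis gives ω_P = √(c⁵/(ℏG)).
  = √(3.440 × 10^86)
  = 1.855 × 10^43 rad/s

1.855 × 10^43 rad/s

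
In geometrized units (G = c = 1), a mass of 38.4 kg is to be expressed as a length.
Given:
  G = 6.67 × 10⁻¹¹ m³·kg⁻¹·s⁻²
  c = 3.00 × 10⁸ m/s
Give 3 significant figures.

In G = c = 1 units mass has dimensions of length; the conversion factor is G/c².
38.4 kg × (G/c²) = 2.85 × 10⁻²⁶ m

2.85 × 10⁻²⁶ m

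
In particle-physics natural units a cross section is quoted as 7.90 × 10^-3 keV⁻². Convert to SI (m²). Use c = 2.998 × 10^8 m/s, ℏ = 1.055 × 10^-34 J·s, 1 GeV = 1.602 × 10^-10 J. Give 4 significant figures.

Area is [L]² = [E]⁻²·(ℏc)²; restore (ℏc)².
1 GeV⁻² → (ℏc)² × (1 GeV in J)⁻² = 3.898 × 10^-32 m².
Convert the energy scale: 7.90 × 10^-3 keV⁻² = 7.90 × 10^9 GeV⁻².
Result: 7.90 × 10^9 × 3.898 × 10^-32 = 3.079 × 10^-22 m².

3.079 × 10^-22 m²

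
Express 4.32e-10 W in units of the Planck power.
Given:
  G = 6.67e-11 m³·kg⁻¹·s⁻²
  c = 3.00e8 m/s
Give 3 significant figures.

Planck power: P_P = c⁵/G = 3.64e52 W.
4.32e-10 / 3.64e52 = 1.19e-62

1.19e-62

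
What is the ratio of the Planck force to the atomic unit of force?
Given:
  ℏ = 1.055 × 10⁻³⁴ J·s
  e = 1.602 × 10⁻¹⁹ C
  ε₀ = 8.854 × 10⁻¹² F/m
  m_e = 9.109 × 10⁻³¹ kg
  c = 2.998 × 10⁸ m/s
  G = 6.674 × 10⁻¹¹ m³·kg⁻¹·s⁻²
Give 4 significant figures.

Planck force: F_P = c⁴/G = 1.210 × 10⁴⁴ N
atomic unit of force: F_au = E_h/a₀ = m_e²e⁶/((4πε₀)³ℏ⁴) = 8.220 × 10⁻⁸ N
ratio = 1.210 × 10⁴⁴ / 8.220 × 10⁻⁸ = 1.473 × 10⁵¹

1.473 × 10⁵¹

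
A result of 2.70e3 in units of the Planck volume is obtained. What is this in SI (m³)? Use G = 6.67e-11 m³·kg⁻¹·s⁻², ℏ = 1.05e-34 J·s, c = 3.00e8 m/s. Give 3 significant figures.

1.13e-101 m³

One Planck volume: V_P = (ℏG/c³)^(3/2) = 4.18e-105 m³.
2.70e3 × 4.18e-105 m³ = 1.13e-101 m³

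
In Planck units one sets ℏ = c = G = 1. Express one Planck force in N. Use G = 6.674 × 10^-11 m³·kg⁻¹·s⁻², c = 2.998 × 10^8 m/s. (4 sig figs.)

F_P = c⁴/G
  = 8.078 × 10^33 / 6.674 × 10^-11
  = 1.210 × 10^44 N

1.210 × 10^44 N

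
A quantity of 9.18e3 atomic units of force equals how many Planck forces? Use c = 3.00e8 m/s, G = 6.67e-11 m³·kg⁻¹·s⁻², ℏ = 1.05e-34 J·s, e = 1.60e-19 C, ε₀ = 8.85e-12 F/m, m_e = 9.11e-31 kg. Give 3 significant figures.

6.30e-48

atomic unit of force: F_au = E_h/a₀ = m_e²e⁶/((4πε₀)³ℏ⁴) = 8.33e-8 N
Planck force: F_P = c⁴/G = 1.21e44 N
9.18e3 × 8.33e-8 / 1.21e44 = 6.30e-48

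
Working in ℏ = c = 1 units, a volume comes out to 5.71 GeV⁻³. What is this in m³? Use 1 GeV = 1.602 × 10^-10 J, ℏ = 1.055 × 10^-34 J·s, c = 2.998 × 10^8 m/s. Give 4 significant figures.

4.394 × 10^-47 m³

Volume is [L]³ = [E]⁻³·(ℏc)³.
1 GeV⁻³ → (ℏc)³ × (1 GeV in J)⁻³ = 7.696 × 10^-48 m³.
Result: 5.71 × 7.696 × 10^-48 = 4.394 × 10^-47 m³.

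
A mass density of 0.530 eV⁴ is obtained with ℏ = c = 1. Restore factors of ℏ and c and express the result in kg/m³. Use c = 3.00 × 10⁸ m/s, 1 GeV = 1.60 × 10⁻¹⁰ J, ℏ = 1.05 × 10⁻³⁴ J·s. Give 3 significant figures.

Mass density is [E]/(c²[L]³) = [E]⁴/(ℏ³c⁵).
1 GeV⁴ → 1/(ℏ³c⁵) × (1 GeV in J)⁴ = 2.33 × 10²⁰ kg/m³.
Convert the energy scale: 0.530 eV⁴ = 5.30 × 10⁻³⁷ GeV⁴.
Result: 5.30 × 10⁻³⁷ × 2.33 × 10²⁰ = 1.23 × 10⁻¹⁶ kg/m³.

1.23 × 10⁻¹⁶ kg/m³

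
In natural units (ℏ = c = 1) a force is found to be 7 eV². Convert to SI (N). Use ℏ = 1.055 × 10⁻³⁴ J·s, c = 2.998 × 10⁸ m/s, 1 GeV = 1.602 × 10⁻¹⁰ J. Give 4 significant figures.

5.680 × 10⁻¹² N

Force is [E]/[L] = [E]²/(ℏc); restore (ℏc)⁻¹.
1 GeV² → 1/(ℏc) × (1 GeV in J)² = 8.114 × 10⁵ N.
Convert the energy scale: 7 eV² = 7.00 × 10⁻¹⁸ GeV².
Result: 7.00 × 10⁻¹⁸ × 8.114 × 10⁵ = 5.680 × 10⁻¹² N.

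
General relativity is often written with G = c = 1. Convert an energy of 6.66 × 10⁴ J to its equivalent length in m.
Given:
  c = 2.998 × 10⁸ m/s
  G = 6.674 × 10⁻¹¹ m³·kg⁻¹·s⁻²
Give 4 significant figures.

Energy → length via G/c⁴.
6.66 × 10⁴ J × (G/c⁴) = 5.502 × 10⁻⁴⁰ m

5.502 × 10⁻⁴⁰ m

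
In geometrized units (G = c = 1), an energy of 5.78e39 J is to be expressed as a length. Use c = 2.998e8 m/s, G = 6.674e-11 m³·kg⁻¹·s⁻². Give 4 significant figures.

4.775e-5 m

Energy → length via G/c⁴.
5.78e39 J × (G/c⁴) = 4.775e-5 m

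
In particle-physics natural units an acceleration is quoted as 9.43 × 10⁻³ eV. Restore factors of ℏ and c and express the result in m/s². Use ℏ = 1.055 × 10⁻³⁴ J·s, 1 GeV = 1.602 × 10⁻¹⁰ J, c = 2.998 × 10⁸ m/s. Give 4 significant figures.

4.293 × 10²¹ m/s²

Acceleration is [L]/[T]² = c·[E]/ℏ.
1 GeV → c/ℏ × (1 GeV in J) = 4.552 × 10³² m/s².
Convert the energy scale: 9.43 × 10⁻³ eV = 9.43 × 10⁻¹² GeV.
Result: 9.43 × 10⁻¹² × 4.552 × 10³² = 4.293 × 10²¹ m/s².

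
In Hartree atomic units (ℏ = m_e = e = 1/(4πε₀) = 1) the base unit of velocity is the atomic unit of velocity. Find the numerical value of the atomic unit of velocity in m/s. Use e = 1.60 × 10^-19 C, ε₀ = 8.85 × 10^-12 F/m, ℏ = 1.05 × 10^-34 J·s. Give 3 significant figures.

2.19 × 10^6 m/s

v_au = e²/(4πε₀ℏ)
  = 2.56 × 10^-38 / 1.17 × 10^-44
  = 2.19 × 10^6 m/s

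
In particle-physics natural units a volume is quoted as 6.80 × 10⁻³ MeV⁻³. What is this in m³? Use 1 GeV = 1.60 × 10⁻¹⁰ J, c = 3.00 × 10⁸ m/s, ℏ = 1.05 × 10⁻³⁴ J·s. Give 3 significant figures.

Volume is [L]³ = [E]⁻³·(ℏc)³.
1 GeV⁻³ → (ℏc)³ × (1 GeV in J)⁻³ = 7.63 × 10⁻⁴⁸ m³.
Convert the energy scale: 6.80 × 10⁻³ MeV⁻³ = 6.80 × 10⁶ GeV⁻³.
Result: 6.80 × 10⁶ × 7.63 × 10⁻⁴⁸ = 5.19 × 10⁻⁴¹ m³.

5.19 × 10⁻⁴¹ m³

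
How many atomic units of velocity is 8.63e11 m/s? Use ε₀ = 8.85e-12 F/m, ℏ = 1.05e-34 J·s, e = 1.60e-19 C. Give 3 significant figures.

atomic unit of velocity: v_au = e²/(4πε₀ℏ) = 2.19e6 m/s.
8.63e11 / 2.19e6 = 3.94e5

3.94e5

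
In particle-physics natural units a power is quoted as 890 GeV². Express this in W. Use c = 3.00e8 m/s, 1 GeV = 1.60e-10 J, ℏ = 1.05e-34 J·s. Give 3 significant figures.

Power is [E]/[T] = [E]²/ℏ.
1 GeV² → 1/ℏ × (1 GeV in J)² = 2.44e14 W.
Result: 890 × 2.44e14 = 2.17e17 W.

2.17e17 W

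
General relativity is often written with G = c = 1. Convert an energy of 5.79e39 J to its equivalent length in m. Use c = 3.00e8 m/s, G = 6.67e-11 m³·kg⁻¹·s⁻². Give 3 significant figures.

4.77e-5 m

Energy → length via G/c⁴.
5.79e39 J × (G/c⁴) = 4.77e-5 m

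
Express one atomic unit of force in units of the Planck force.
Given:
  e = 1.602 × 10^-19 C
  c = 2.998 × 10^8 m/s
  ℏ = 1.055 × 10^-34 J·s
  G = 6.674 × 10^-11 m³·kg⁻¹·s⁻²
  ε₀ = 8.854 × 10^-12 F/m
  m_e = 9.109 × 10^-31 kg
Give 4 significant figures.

atomic unit of force: F_au = E_h/a₀ = m_e²e⁶/((4πε₀)³ℏ⁴) = 8.220 × 10^-8 N
Planck force: F_P = c⁴/G = 1.210 × 10^44 N
ratio = 8.220 × 10^-8 / 1.210 × 10^44 = 6.791 × 10^-52

6.791 × 10^-52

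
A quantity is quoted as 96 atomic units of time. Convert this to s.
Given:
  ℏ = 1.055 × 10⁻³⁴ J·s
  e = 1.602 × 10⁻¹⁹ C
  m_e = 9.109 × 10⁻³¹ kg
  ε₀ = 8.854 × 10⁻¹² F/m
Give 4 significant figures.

2.326 × 10⁻¹⁵ s

One atomic unit of time: τ_au = (4πε₀)²ℏ³/(m_e e⁴) = 2.423 × 10⁻¹⁷ s.
96 × 2.423 × 10⁻¹⁷ s = 2.326 × 10⁻¹⁵ s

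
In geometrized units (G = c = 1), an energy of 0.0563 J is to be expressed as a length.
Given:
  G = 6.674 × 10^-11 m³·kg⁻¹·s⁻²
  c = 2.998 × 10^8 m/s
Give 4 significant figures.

Energy → length via G/c⁴.
0.0563 J × (G/c⁴) = 4.651 × 10^-46 m

4.651 × 10^-46 m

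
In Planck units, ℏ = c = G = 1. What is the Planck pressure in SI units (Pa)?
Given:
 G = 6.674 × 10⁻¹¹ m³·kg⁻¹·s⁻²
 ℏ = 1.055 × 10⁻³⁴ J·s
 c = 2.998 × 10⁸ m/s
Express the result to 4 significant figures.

4.632 × 10¹¹³ Pa

The unique combination of the constants set to 1 with dimensions of pressure is p_P = c⁷/(ℏG²).
  = 2.177 × 10⁵⁹ / 4.699 × 10⁻⁵⁵
  = 4.632 × 10¹¹³ Pa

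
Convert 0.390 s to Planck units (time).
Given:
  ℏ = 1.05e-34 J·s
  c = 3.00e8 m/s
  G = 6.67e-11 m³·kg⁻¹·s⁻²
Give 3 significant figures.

7.26e42

Planck time: t_P = √(ℏG/c⁵) = 5.37e-44 s.
0.390 / 5.37e-44 = 7.26e42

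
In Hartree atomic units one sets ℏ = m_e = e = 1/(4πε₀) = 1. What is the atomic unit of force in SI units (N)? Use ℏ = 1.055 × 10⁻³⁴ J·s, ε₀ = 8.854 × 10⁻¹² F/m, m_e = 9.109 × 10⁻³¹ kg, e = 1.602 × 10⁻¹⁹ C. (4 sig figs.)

F_au = E_h/a₀ = m_e²e⁶/((4πε₀)³ℏ⁴)
E_h = 4.354 × 10⁻¹⁸ J
a₀ = 5.297 × 10⁻¹¹ m
E_h/a₀ = 8.220 × 10⁻⁸ N

8.220 × 10⁻⁸ N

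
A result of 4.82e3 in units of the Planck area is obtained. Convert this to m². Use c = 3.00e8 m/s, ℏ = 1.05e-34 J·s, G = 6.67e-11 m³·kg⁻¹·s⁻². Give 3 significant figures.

1.25e-66 m²

One Planck area: A_P = ℏG/c³ = 2.59e-70 m².
4.82e3 × 2.59e-70 m² = 1.25e-66 m²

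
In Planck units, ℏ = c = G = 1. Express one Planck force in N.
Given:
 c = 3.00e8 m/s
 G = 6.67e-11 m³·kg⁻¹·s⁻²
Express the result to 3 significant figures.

Dimensional analysis gives F_P = c⁴/G.
  = 8.10e33 / 6.67e-11
  = 1.21e44 N

1.21e44 N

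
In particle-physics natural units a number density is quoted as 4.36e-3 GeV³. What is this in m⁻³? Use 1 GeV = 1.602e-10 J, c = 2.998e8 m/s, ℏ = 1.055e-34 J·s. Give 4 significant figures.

Number density is [L]⁻³ = [E]³/(ℏc)³.
1 GeV³ → 1/(ℏc)³ × (1 GeV in J)³ = 1.299e47 m⁻³.
Result: 4.36e-3 × 1.299e47 = 5.665e44 m⁻³.

5.665e44 m⁻³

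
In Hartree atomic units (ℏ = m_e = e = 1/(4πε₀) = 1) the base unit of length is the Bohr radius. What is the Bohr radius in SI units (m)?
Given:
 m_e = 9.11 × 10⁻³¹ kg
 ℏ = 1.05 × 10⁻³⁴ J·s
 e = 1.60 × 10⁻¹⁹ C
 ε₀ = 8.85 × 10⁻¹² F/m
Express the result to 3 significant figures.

5.26 × 10⁻¹¹ m

a₀ = 4πε₀ℏ²/(m_e e²)
  = 1.23 × 10⁻⁷⁸ / 2.33 × 10⁻⁶⁸
  = 5.26 × 10⁻¹¹ m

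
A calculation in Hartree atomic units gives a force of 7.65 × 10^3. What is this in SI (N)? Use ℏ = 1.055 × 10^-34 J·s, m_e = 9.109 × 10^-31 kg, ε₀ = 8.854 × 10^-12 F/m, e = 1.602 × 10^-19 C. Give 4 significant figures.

One atomic unit of force: F_au = E_h/a₀ = m_e²e⁶/((4πε₀)³ℏ⁴) = 8.220 × 10^-8 N.
7.65 × 10^3 × 8.220 × 10^-8 N = 6.288 × 10^-4 N

6.288 × 10^-4 N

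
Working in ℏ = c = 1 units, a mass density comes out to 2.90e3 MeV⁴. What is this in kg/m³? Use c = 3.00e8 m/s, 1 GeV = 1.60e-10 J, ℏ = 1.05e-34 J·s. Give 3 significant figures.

6.76e11 kg/m³

Mass density is [E]/(c²[L]³) = [E]⁴/(ℏ³c⁵).
1 GeV⁴ → 1/(ℏ³c⁵) × (1 GeV in J)⁴ = 2.33e20 kg/m³.
Convert the energy scale: 2.90e3 MeV⁴ = 2.90e-9 GeV⁴.
Result: 2.90e-9 × 2.33e20 = 6.76e11 kg/m³.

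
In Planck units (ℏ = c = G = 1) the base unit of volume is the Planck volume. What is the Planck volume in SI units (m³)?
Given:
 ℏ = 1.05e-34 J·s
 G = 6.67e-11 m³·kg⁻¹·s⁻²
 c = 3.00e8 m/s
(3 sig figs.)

V_P = (ℏG/c³)^(3/2)
  = √(1.75e-209)
  = 4.18e-105 m³

4.18e-105 m³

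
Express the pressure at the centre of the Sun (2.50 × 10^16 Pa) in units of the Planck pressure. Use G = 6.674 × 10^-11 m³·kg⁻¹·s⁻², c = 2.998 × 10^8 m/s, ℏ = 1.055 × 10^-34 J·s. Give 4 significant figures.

5.397 × 10^-98

Planck pressure: p_P = c⁷/(ℏG²) = 4.632 × 10^113 Pa.
2.50 × 10^16 / 4.632 × 10^113 = 5.397 × 10^-98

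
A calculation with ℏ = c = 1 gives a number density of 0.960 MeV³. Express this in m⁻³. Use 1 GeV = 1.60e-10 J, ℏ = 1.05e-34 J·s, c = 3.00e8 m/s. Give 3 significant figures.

1.26e38 m⁻³

Number density is [L]⁻³ = [E]³/(ℏc)³.
1 GeV³ → 1/(ℏc)³ × (1 GeV in J)³ = 1.31e47 m⁻³.
Convert the energy scale: 0.960 MeV³ = 9.60e-10 GeV³.
Result: 9.60e-10 × 1.31e47 = 1.26e38 m⁻³.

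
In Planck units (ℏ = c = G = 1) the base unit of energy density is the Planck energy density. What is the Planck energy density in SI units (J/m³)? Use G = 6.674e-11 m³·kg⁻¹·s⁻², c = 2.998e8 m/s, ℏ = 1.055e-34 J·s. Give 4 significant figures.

u_P = c⁷/(ℏG²)
  = 2.177e59 / 4.699e-55
  = 4.632e113 J/m³

4.632e113 J/m³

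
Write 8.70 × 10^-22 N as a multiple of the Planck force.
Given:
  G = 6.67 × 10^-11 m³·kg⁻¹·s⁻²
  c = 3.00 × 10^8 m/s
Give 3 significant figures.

7.16 × 10^-66

Planck force: F_P = c⁴/G = 1.21 × 10^44 N.
8.70 × 10^-22 / 1.21 × 10^44 = 7.16 × 10^-66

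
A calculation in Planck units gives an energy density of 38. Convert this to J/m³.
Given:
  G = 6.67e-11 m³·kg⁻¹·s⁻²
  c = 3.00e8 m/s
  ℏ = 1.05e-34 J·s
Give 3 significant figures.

One Planck energy density: u_P = c⁷/(ℏG²) = 4.68e113 J/m³.
38 × 4.68e113 J/m³ = 1.78e115 J/m³

1.78e115 J/m³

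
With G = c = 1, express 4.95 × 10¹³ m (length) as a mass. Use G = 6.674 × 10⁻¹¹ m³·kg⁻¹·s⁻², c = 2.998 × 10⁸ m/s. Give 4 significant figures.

6.666 × 10⁴⁰ kg

Length → mass via c²/G.
4.95 × 10¹³ m × (c²/G) = 6.666 × 10⁴⁰ kg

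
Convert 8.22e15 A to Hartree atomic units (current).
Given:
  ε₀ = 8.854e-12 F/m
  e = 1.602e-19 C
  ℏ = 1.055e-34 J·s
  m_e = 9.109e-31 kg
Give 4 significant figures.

atomic unit of electric current: I_au = e E_h/ℏ = m_e e⁵/((4πε₀)²ℏ³) = 6.612e-3 A.
8.22e15 / 6.612e-3 = 1.243e18

1.243e18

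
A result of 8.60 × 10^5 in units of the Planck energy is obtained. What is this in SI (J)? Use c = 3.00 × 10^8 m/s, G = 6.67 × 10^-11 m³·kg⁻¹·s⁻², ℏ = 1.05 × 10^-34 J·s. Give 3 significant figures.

1.68 × 10^15 J

One Planck energy: E_P = √(ℏc⁵/G) = 1.96 × 10^9 J.
8.60 × 10^5 × 1.96 × 10^9 J = 1.68 × 10^15 J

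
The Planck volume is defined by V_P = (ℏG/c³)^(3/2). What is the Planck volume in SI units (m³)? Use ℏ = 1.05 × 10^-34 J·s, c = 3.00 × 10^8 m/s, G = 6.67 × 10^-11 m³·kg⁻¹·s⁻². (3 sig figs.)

4.18 × 10^-105 m³

V_P = (ℏG/c³)^(3/2)
  = √(1.75 × 10^-209)
  = 4.18 × 10^-105 m³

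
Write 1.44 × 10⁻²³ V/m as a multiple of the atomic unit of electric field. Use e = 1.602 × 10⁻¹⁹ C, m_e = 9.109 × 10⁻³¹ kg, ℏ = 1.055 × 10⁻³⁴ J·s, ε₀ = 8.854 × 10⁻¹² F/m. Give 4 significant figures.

2.807 × 10⁻³⁵

atomic unit of electric field: E_au = E_h/(e a₀) = m_e²e⁵/((4πε₀)³ℏ⁴) = 5.131 × 10¹¹ V/m.
1.44 × 10⁻²³ / 5.131 × 10¹¹ = 2.807 × 10⁻³⁵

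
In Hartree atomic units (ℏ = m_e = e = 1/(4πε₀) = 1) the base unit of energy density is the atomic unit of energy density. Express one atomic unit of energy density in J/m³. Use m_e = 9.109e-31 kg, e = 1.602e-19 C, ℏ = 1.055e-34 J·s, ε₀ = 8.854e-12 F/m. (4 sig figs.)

u_au = E_h/a₀³ = m_e⁴e¹⁰/((4πε₀)⁵ℏ⁸)
E_h = 4.354e-18 J
a₀ = 5.297e-11 m
E_h/a₀³ = 2.929e13 J/m³

2.929e13 J/m³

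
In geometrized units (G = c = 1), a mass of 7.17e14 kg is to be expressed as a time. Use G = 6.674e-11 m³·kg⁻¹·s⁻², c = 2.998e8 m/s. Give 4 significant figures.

Mass → time via G/c³.
7.17e14 kg × (G/c³) = 1.776e-21 s

1.776e-21 s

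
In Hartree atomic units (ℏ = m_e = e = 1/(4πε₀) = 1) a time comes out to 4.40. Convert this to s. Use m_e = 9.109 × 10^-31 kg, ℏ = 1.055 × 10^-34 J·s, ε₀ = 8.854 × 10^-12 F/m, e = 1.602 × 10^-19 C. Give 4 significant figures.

1.066 × 10^-16 s

One atomic unit of time: τ_au = (4πε₀)²ℏ³/(m_e e⁴) = 2.423 × 10^-17 s.
4.40 × 2.423 × 10^-17 s = 1.066 × 10^-16 s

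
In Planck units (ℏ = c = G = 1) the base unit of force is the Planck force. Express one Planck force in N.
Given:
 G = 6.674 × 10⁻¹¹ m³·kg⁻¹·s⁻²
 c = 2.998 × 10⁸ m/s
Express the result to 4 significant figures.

1.210 × 10⁴⁴ N

F_P = c⁴/G
  = 8.078 × 10³³ / 6.674 × 10⁻¹¹
  = 1.210 × 10⁴⁴ N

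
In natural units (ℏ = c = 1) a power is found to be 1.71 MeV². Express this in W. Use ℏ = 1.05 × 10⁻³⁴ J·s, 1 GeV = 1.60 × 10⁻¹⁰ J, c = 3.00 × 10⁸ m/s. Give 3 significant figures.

Power is [E]/[T] = [E]²/ℏ.
1 GeV² → 1/ℏ × (1 GeV in J)² = 2.44 × 10¹⁴ W.
Convert the energy scale: 1.71 MeV² = 1.71 × 10⁻⁶ GeV².
Result: 1.71 × 10⁻⁶ × 2.44 × 10¹⁴ = 4.17 × 10⁸ W.

4.17 × 10⁸ W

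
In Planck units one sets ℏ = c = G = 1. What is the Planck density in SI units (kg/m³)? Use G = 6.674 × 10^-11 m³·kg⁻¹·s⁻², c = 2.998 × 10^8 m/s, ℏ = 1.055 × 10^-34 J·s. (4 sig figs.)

5.154 × 10^96 kg/m³

ρ_P = c⁵/(ℏG²)
  = 2.422 × 10^42 / 4.699 × 10^-55
  = 5.154 × 10^96 kg/m³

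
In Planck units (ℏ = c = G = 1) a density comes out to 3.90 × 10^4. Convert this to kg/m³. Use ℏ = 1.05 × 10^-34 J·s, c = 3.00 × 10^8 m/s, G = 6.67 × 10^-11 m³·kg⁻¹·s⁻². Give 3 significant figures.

2.03 × 10^101 kg/m³

One Planck density: ρ_P = c⁵/(ℏG²) = 5.20 × 10^96 kg/m³.
3.90 × 10^4 × 5.20 × 10^96 kg/m³ = 2.03 × 10^101 kg/m³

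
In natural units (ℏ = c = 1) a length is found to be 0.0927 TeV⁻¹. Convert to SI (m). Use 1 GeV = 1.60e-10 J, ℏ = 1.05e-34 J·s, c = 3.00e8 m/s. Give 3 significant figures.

1.83e-20 m

A length is [E]⁻¹ in ℏ=c=1; restore one factor of ℏc.
1 GeV⁻¹ → ℏc × (1 GeV in J)⁻¹ = 1.97e-16 m.
Convert the energy scale: 0.0927 TeV⁻¹ = 9.27e-5 GeV⁻¹.
Result: 9.27e-5 × 1.97e-16 = 1.83e-20 m.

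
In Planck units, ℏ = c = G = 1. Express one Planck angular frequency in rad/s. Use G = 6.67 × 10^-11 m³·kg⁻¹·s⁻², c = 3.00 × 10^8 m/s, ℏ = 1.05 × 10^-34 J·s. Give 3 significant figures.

From ℏ = c = G = 1 the angular frequency scale is ω_P = √(c⁵/(ℏG)).
  = √(3.47 × 10^86)
  = 1.86 × 10^43 rad/s

1.86 × 10^43 rad/s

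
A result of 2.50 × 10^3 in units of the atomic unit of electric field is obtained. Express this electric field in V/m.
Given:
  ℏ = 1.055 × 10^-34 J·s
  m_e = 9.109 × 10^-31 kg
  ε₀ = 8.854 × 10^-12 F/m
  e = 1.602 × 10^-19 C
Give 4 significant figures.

1.283 × 10^15 V/m

One atomic unit of electric field: E_au = E_h/(e a₀) = m_e²e⁵/((4πε₀)³ℏ⁴) = 5.131 × 10^11 V/m.
2.50 × 10^3 × 5.131 × 10^11 V/m = 1.283 × 10^15 V/m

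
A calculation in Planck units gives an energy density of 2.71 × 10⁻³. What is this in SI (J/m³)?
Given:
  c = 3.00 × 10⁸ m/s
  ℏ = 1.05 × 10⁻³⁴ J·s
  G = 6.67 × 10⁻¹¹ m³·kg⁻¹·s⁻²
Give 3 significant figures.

One Planck energy density: u_P = c⁷/(ℏG²) = 4.68 × 10¹¹³ J/m³.
2.71 × 10⁻³ × 4.68 × 10¹¹³ J/m³ = 1.27 × 10¹¹¹ J/m³

1.27 × 10¹¹¹ J/m³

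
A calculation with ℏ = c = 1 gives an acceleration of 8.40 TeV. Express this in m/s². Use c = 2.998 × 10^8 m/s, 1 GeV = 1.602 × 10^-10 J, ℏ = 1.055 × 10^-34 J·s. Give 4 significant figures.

Acceleration is [L]/[T]² = c·[E]/ℏ.
1 GeV → c/ℏ × (1 GeV in J) = 4.552 × 10^32 m/s².
Convert the energy scale: 8.40 TeV = 8.40 × 10^3 GeV.
Result: 8.40 × 10^3 × 4.552 × 10^32 = 3.824 × 10^36 m/s².

3.824 × 10^36 m/s²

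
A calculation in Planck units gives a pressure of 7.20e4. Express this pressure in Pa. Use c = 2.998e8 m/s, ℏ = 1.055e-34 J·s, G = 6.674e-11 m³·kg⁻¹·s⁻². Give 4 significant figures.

One Planck pressure: p_P = c⁷/(ℏG²) = 4.632e113 Pa.
7.20e4 × 4.632e113 Pa = 3.335e118 Pa

3.335e118 Pa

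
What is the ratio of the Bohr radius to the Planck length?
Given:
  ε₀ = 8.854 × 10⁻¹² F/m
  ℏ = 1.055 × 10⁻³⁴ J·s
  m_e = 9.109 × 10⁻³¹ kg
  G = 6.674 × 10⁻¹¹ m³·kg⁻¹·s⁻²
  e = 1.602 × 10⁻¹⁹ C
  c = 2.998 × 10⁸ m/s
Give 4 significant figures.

3.277 × 10²⁴

Bohr radius: a₀ = 4πε₀ℏ²/(m_e e²) = 5.297 × 10⁻¹¹ m
Planck length: ℓ_P = √(ℏG/c³) = 1.616 × 10⁻³⁵ m
ratio = 5.297 × 10⁻¹¹ / 1.616 × 10⁻³⁵ = 3.277 × 10²⁴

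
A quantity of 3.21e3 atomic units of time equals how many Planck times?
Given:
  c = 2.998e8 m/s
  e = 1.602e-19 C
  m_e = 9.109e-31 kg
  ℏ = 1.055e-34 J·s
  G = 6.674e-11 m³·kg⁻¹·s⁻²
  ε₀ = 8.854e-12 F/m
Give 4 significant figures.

atomic unit of time: τ_au = (4πε₀)²ℏ³/(m_e e⁴) = 2.423e-17 s
Planck time: t_P = √(ℏG/c⁵) = 5.392e-44 s
3.21e3 × 2.423e-17 / 5.392e-44 = 1.442e30

1.442e30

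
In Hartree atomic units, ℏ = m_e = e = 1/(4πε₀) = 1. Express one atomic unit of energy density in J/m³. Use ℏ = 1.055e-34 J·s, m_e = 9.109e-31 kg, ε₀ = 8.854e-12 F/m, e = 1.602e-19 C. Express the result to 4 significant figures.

2.929e13 J/m³

Dimensional analysis gives u_au = E_h/a₀³ = m_e⁴e¹⁰/((4πε₀)⁵ℏ⁸).
E_h = 4.354e-18 J
a₀ = 5.297e-11 m
E_h/a₀³ = 2.929e13 J/m³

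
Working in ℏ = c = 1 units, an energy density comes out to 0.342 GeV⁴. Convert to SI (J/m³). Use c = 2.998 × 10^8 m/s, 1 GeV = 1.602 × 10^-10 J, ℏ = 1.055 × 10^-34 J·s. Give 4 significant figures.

[E]/[L]³ = [E]⁴/(ℏc)³; restore (ℏc)⁻³.
1 GeV⁴ → 1/(ℏc)³ × (1 GeV in J)⁴ = 2.082 × 10^37 J/m³.
Result: 0.342 × 2.082 × 10^37 = 7.119 × 10^36 J/m³.

7.119 × 10^36 J/m³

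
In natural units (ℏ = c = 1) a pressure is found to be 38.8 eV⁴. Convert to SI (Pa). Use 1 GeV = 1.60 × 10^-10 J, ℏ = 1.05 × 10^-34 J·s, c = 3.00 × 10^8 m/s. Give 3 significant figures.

814 Pa

Pressure is [E]/[L]³ = [E]⁴/(ℏc)³.
1 GeV⁴ → 1/(ℏc)³ × (1 GeV in J)⁴ = 2.10 × 10^37 Pa.
Convert the energy scale: 38.8 eV⁴ = 3.88 × 10^-35 GeV⁴.
Result: 3.88 × 10^-35 × 2.10 × 10^37 = 814 Pa.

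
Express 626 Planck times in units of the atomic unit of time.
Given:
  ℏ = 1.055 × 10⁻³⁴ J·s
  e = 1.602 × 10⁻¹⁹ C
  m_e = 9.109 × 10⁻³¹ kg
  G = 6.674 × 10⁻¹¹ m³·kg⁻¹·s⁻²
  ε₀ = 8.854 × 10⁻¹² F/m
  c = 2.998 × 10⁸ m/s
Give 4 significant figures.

Planck time: t_P = √(ℏG/c⁵) = 5.392 × 10⁻⁴⁴ s
atomic unit of time: τ_au = (4πε₀)²ℏ³/(m_e e⁴) = 2.423 × 10⁻¹⁷ s
626 × 5.392 × 10⁻⁴⁴ / 2.423 × 10⁻¹⁷ = 1.393 × 10⁻²⁴

1.393 × 10⁻²⁴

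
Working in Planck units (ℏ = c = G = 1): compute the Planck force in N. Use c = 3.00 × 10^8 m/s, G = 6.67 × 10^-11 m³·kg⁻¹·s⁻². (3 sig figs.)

Dimensional analysis gives F_P = c⁴/G.
  = 8.10 × 10^33 / 6.67 × 10^-11
  = 1.21 × 10^44 N

1.21 × 10^44 N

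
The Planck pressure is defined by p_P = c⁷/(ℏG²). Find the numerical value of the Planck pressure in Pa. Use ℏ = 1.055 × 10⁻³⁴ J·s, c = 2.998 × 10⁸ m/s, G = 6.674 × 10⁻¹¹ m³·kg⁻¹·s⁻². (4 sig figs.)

p_P = c⁷/(ℏG²)
  = 2.177 × 10⁵⁹ / 4.699 × 10⁻⁵⁵
  = 4.632 × 10¹¹³ Pa

4.632 × 10¹¹³ Pa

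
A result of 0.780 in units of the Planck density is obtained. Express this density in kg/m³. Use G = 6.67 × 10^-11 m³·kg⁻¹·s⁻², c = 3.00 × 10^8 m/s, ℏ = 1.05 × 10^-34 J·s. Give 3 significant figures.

One Planck density: ρ_P = c⁵/(ℏG²) = 5.20 × 10^96 kg/m³.
0.780 × 5.20 × 10^96 kg/m³ = 4.06 × 10^96 kg/m³

4.06 × 10^96 kg/m³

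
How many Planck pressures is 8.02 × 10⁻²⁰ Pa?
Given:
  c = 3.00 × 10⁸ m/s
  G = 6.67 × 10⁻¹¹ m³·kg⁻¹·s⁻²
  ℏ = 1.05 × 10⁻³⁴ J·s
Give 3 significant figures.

1.71 × 10⁻¹³³

Planck pressure: p_P = c⁷/(ℏG²) = 4.68 × 10¹¹³ Pa.
8.02 × 10⁻²⁰ / 4.68 × 10¹¹³ = 1.71 × 10⁻¹³³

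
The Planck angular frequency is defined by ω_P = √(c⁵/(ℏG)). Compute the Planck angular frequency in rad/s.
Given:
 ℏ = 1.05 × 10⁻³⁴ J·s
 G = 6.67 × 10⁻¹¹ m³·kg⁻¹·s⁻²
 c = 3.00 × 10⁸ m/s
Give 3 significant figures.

ω_P = √(c⁵/(ℏG))
  = √(3.47 × 10⁸⁶)
  = 1.86 × 10⁴³ rad/s

1.86 × 10⁴³ rad/s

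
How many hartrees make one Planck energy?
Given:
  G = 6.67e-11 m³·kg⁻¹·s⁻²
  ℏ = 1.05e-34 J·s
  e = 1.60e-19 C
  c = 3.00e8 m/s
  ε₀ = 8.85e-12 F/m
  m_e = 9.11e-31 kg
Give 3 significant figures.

Planck energy: E_P = √(ℏc⁵/G) = 1.96e9 J
hartree: E_h = m_e e⁴/(4πε₀ℏ)² = 4.38e-18 J
ratio = 1.96e9 / 4.38e-18 = 4.47e26

4.47e26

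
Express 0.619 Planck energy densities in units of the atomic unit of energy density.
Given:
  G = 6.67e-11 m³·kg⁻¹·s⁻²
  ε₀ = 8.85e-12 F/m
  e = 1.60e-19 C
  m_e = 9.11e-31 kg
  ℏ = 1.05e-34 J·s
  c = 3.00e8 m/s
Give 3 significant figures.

9.62e99

Planck energy density: u_P = c⁷/(ℏG²) = 4.68e113 J/m³
atomic unit of energy density: u_au = E_h/a₀³ = m_e⁴e¹⁰/((4πε₀)⁵ℏ⁸) = 3.01e13 J/m³
0.619 × 4.68e113 / 3.01e13 = 9.62e99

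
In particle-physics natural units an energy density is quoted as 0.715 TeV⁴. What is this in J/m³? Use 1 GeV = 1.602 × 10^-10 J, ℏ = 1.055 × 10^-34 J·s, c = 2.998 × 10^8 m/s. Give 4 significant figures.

[E]/[L]³ = [E]⁴/(ℏc)³; restore (ℏc)⁻³.
1 GeV⁴ → 1/(ℏc)³ × (1 GeV in J)⁴ = 2.082 × 10^37 J/m³.
Convert the energy scale: 0.715 TeV⁴ = 7.15 × 10^11 GeV⁴.
Result: 7.15 × 10^11 × 2.082 × 10^37 = 1.488 × 10^49 J/m³.

1.488 × 10^49 J/m³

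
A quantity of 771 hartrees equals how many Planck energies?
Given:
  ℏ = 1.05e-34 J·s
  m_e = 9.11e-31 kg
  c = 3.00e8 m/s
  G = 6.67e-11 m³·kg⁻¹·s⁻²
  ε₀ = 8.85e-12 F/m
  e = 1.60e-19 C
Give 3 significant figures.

hartree: E_h = m_e e⁴/(4πε₀ℏ)² = 4.38e-18 J
Planck energy: E_P = √(ℏc⁵/G) = 1.96e9 J
771 × 4.38e-18 / 1.96e9 = 1.73e-24

1.73e-24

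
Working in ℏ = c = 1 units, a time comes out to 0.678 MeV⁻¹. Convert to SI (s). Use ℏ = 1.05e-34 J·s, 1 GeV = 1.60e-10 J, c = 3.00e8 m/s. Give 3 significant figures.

A time is [E]⁻¹ in ℏ=c=1; restore one factor of ℏ.
1 GeV⁻¹ → ℏ × (1 GeV in J)⁻¹ = 6.56e-25 s.
Convert the energy scale: 0.678 MeV⁻¹ = 678 GeV⁻¹.
Result: 678 × 6.56e-25 = 4.45e-22 s.

4.45e-22 s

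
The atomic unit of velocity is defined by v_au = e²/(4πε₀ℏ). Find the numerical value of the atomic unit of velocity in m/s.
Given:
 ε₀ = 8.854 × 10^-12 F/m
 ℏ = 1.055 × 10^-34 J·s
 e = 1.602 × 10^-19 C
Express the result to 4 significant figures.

2.186 × 10^6 m/s

v_au = e²/(4πε₀ℏ)
  = 2.566 × 10^-38 / 1.174 × 10^-44
  = 2.186 × 10^6 m/s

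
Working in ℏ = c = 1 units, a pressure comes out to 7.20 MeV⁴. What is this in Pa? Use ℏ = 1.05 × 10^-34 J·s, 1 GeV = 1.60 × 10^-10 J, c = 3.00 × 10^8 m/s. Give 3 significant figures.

Pressure is [E]/[L]³ = [E]⁴/(ℏc)³.
1 GeV⁴ → 1/(ℏc)³ × (1 GeV in J)⁴ = 2.10 × 10^37 Pa.
Convert the energy scale: 7.20 MeV⁴ = 7.20 × 10^-12 GeV⁴.
Result: 7.20 × 10^-12 × 2.10 × 10^37 = 1.51 × 10^26 Pa.

1.51 × 10^26 Pa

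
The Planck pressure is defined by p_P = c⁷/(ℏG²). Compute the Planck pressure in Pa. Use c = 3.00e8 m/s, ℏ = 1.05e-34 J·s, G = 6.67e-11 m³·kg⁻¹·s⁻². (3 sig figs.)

p_P = c⁷/(ℏG²)
  = 2.19e59 / 4.67e-55
  = 4.68e113 Pa

4.68e113 Pa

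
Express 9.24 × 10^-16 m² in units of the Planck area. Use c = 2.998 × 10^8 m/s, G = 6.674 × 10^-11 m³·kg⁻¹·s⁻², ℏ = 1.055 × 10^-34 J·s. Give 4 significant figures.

Planck area: A_P = ℏG/c³ = 2.613 × 10^-70 m².
9.24 × 10^-16 / 2.613 × 10^-70 = 3.536 × 10^54

3.536 × 10^54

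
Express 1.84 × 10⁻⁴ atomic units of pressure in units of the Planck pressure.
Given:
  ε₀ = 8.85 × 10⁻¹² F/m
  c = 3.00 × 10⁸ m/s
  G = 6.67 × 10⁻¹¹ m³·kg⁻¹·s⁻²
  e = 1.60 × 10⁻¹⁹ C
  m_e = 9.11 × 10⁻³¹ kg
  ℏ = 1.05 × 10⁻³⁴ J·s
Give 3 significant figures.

atomic unit of pressure: P_au = E_h/a₀³ = m_e⁴e¹⁰/((4πε₀)⁵ℏ⁸) = 3.01 × 10¹³ Pa
Planck pressure: p_P = c⁷/(ℏG²) = 4.68 × 10¹¹³ Pa
1.84 × 10⁻⁴ × 3.01 × 10¹³ / 4.68 × 10¹¹³ = 1.18 × 10⁻¹⁰⁴

1.18 × 10⁻¹⁰⁴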